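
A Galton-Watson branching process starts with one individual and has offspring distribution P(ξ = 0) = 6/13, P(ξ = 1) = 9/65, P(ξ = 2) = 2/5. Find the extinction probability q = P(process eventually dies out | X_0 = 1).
q = 1

Mean offspring μ = 0·6/13 + 1·9/65 + 2·2/5 = 61/65 ≤ 1. For μ ≤ 1 with offspring not concentrated at 1, the Galton-Watson process goes extinct almost surely, so q = 1.
(Algebraic check: The pgf is f(s) = 6/13 + 9/65·s + 2/5·s². The extinction probability q is the smallest fixed point of f in [0, 1]. Setting s = f(s):
  2/5·s² + (9/65 − 1)·s + 6/13 = 0
  2/5·s² − (6/13 + 2/5)·s + 6/13 = 0
which factors as (s − 1)·(2/5·s − 6/13) = 0, giving roots s = 1 and s = (6/13)/(2/5) = 15/13. Since 15/13 ≥ 1, the smallest root in [0, 1] is s = 1.)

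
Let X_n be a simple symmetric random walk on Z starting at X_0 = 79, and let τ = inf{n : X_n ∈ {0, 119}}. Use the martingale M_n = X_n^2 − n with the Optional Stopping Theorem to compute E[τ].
E[τ] = 3160

M_n = X_n^2 − n is a martingale (since E[X_{n+1}^2 | F_n] = X_n^2 + 1). By OST (τ has finite mean in a bounded region), E[M_τ] = E[M_0] = X_0^2 − 0 = 79^2 = 6241. Also E[M_τ] = E[X_τ^2] − E[τ]. The walk exits at 0 or 119, with P(hit 119 first) = 79/119, so E[X_τ^2] = 119^2 · 79/119 + 0 = 9401. Thus E[τ] = E[X_τ^2] − E[M_τ] = 9401 − 6241 = 3160 = 79(119 − 79) = 3160.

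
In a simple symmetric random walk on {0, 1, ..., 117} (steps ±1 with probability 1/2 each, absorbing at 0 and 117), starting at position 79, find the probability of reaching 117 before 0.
P(hit 117 before 0) = 79/117

Let u_k = P(hit 117 before 0 | start at k). Then u_0 = 0, u_117 = 1, and u_k = u_{k-1}/2 + u_{k+1}/2 for 1 ≤ k ≤ 116. This harmonic recurrence is solved by u_k = k/117, giving u_79 = 79/117.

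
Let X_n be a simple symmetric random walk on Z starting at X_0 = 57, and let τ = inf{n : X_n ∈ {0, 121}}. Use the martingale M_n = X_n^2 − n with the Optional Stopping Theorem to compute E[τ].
E[τ] = 3648

M_n = X_n^2 − n is a martingale (since E[X_{n+1}^2 | F_n] = X_n^2 + 1). By OST (τ has finite mean in a bounded region), E[M_τ] = E[M_0] = X_0^2 − 0 = 57^2 = 3249. Also E[M_τ] = E[X_τ^2] − E[τ]. The walk exits at 0 or 121, with P(hit 121 first) = 57/121, so E[X_τ^2] = 121^2 · 57/121 + 0 = 6897. Thus E[τ] = E[X_τ^2] − E[M_τ] = 6897 − 3249 = 3648 = 57(121 − 57) = 3648.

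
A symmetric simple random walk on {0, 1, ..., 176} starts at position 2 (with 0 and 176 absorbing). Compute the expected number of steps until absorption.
E[τ | X_0 = 2] = 348

Let v_k = E[τ | X_0 = k]. Boundary: v_0 = v_176 = 0. Recurrence: v_k = 1 + (v_{k-1} + v_{k+1})/2 for 1 ≤ k ≤ 175. The particular solution to v_k − (v_{k-1} + v_{k+1})/2 = 1 is v_k = −k^2. Adding homogeneous solution A + B k and matching boundaries gives v_k = k (176 − k). Substituting k = 2: v_2 = 2 · 174 = 348.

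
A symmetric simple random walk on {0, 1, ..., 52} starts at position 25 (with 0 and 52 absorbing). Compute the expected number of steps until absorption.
E[τ | X_0 = 25] = 675

Let v_k = E[τ | X_0 = k]. Boundary: v_0 = v_52 = 0. Recurrence: v_k = 1 + (v_{k-1} + v_{k+1})/2 for 1 ≤ k ≤ 51. The particular solution to v_k − (v_{k-1} + v_{k+1})/2 = 1 is v_k = −k^2. Adding homogeneous solution A + B k and matching boundaries gives v_k = k (52 − k). Substituting k = 25: v_25 = 25 · 27 = 675.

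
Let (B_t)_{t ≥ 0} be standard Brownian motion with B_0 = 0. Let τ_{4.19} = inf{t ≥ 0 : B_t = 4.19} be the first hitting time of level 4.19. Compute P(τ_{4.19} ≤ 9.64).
P(τ_{4.19} ≤ 9.64) = 2(1 − Φ(4.19/√9.64)) = 2(1 − Φ(1.3495)) ≈ 0.1772

By the reflection principle for standard BM, P(τ_b ≤ t) = 2 · P(B_t ≥ b). Since B_t ~ N(0, t), P(B_t ≥ 4.19) = 1 − Φ(4.19/√t) = 1 − Φ(4.19/√9.64) = 1 − Φ(1.3495) ≈ 0.08859. Doubling: P(τ_{4.19} ≤ 9.64) ≈ 2 · 0.08859 = 0.17718 ≈ 0.1772.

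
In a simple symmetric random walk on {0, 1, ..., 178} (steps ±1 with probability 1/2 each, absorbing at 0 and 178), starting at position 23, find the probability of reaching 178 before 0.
P(hit 178 before 0) = 23/178

Let u_k = P(hit 178 before 0 | start at k). Then u_0 = 0, u_178 = 1, and u_k = u_{k-1}/2 + u_{k+1}/2 for 1 ≤ k ≤ 177. This harmonic recurrence is solved by u_k = k/178, giving u_23 = 23/178.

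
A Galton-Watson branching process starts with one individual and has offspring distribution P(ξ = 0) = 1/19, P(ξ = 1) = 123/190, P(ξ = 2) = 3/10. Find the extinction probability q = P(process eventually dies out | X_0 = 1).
q = 10/57

The pgf is f(s) = 1/19 + 123/190·s + 3/10·s². The extinction probability q is the smallest fixed point of f in [0, 1]. Setting s = f(s):
  3/10·s² + (123/190 − 1)·s + 1/19 = 0
  3/10·s² − (1/19 + 3/10)·s + 1/19 = 0
which factors as (s − 1)·(3/10·s − 1/19) = 0, giving roots s = 1 and s = (1/19)/(3/10) = 10/57.
Mean offspring μ = 123/190 + 2·3/10 = 237/190 > 1 (supercritical), so q < 1. The extinction probability is the smaller root: q = (1/19)/(3/10) = 10/57.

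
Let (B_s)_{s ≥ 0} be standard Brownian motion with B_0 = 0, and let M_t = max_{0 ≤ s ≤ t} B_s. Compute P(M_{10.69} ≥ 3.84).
P(M_{10.69} ≥ 3.84) = 2·P(B_{10.69} ≥ 3.84) = 2(1 − Φ(3.84/√10.69)) ≈ 0.2402

By the reflection principle for Brownian motion, P(M_t ≥ a) = 2 · P(B_t ≥ a) for a ≥ 0. Since B_t ~ N(0, t), P(B_t ≥ 3.84) = 1 − Φ(3.84/√t) = 1 − Φ(3.84/√10.69) = 1 − Φ(1.1745). So
  P(M_{10.69} ≥ 3.84) = 2(1 − Φ(1.1745)) ≈ 0.2402.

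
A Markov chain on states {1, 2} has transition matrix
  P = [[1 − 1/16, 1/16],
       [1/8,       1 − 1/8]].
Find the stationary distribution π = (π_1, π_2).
π_1 = 2/3, π_2 = 1/3

Solve πP = π with π_1 + π_2 = 1. From πP = π: π_1 · (1 − 1/16) + π_2 · 1/8 = π_1 ⇒ π_2 · 1/8 = π_1 · 1/16 ⇒ π_2/π_1 = (1/16)/(1/8) = 1/2. Together with π_1 + π_2 = 1:
  π_1 = (1/8)/(1/16 + 1/8) = (1/8)/(3/16) = 2/3,
  π_2 = (1/16)/(1/16 + 1/8) = (1/16)/(3/16) = 1/3.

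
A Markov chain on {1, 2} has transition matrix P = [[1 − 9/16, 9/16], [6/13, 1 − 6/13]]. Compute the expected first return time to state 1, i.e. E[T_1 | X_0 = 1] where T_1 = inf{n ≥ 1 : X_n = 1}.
E[T_1 | X_0 = 1] = 1/π_1 = 71/32

For an irreducible recurrent Markov chain with stationary distribution π, E[T_i | X_0 = i] = 1/π_i (Kac's formula). Here π_1 = (6/13)/(9/16 + 6/13) = (6/13)/(213/208) = 32/71, so E[T_1 | X_0 = 1] = 1/π_1 = (9/16 + 6/13)/(6/13) = (213/208)/(6/13) = 71/32.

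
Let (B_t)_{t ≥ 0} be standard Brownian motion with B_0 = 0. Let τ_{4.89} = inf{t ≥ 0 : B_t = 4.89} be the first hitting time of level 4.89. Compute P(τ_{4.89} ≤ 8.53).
P(τ_{4.89} ≤ 8.53) = 2(1 − Φ(4.89/√8.53)) = 2(1 − Φ(1.6743)) ≈ 0.0941

By the reflection principle for standard BM, P(τ_b ≤ t) = 2 · P(B_t ≥ b). Since B_t ~ N(0, t), P(B_t ≥ 4.89) = 1 − Φ(4.89/√t) = 1 − Φ(4.89/√8.53) = 1 − Φ(1.6743) ≈ 0.04704. Doubling: P(τ_{4.89} ≤ 8.53) ≈ 2 · 0.04704 = 0.09408 ≈ 0.0941.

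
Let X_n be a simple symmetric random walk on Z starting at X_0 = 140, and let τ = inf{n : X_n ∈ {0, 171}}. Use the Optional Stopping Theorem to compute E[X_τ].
E[X_τ] = 140

X_n is a martingale and τ is a bounded-mean stopping time (indeed τ is finite a.s. with bounded expectation since the walk is in a bounded region). By the OST, E[X_τ] = E[X_0] = 140. Equivalently: E[X_τ] = 171 · P(hit 171 first) + 0 · P(hit 0 first) = 171 · (140/171) = 140.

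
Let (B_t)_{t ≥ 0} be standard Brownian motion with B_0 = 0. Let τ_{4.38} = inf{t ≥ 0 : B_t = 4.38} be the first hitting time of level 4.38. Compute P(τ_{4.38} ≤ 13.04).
P(τ_{4.38} ≤ 13.04) = 2(1 − Φ(4.38/√13.04)) = 2(1 − Φ(1.2129)) ≈ 0.2252

By the reflection principle for standard BM, P(τ_b ≤ t) = 2 · P(B_t ≥ b). Since B_t ~ N(0, t), P(B_t ≥ 4.38) = 1 − Φ(4.38/√t) = 1 − Φ(4.38/√13.04) = 1 − Φ(1.2129) ≈ 0.11258. Doubling: P(τ_{4.38} ≤ 13.04) ≈ 2 · 0.11258 = 0.22516 ≈ 0.2252.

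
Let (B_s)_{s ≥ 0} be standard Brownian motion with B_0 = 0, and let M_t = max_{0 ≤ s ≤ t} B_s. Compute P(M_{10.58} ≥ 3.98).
P(M_{10.58} ≥ 3.98) = 2·P(B_{10.58} ≥ 3.98) = 2(1 − Φ(3.98/√10.58)) ≈ 0.2211

By the reflection principle for Brownian motion, P(M_t ≥ a) = 2 · P(B_t ≥ a) for a ≥ 0. Since B_t ~ N(0, t), P(B_t ≥ 3.98) = 1 − Φ(3.98/√t) = 1 − Φ(3.98/√10.58) = 1 − Φ(1.2236). So
  P(M_{10.58} ≥ 3.98) = 2(1 − Φ(1.2236)) ≈ 0.2211.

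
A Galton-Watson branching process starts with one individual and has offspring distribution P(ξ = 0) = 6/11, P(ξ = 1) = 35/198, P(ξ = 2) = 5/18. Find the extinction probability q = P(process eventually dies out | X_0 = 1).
q = 1

Mean offspring μ = 0·6/11 + 1·35/198 + 2·5/18 = 145/198 ≤ 1. For μ ≤ 1 with offspring not concentrated at 1, the Galton-Watson process goes extinct almost surely, so q = 1.
(Algebraic check: The pgf is f(s) = 6/11 + 35/198·s + 5/18·s². The extinction probability q is the smallest fixed point of f in [0, 1]. Setting s = f(s):
  5/18·s² + (35/198 − 1)·s + 6/11 = 0
  5/18·s² − (6/11 + 5/18)·s + 6/11 = 0
which factors as (s − 1)·(5/18·s − 6/11) = 0, giving roots s = 1 and s = (6/11)/(5/18) = 108/55. Since 108/55 ≥ 1, the smallest root in [0, 1] is s = 1.)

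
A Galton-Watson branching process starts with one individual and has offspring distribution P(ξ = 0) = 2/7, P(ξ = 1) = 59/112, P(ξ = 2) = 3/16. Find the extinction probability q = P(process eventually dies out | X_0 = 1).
q = 1

Mean offspring μ = 0·2/7 + 1·59/112 + 2·3/16 = 101/112 ≤ 1. For μ ≤ 1 with offspring not concentrated at 1, the Galton-Watson process goes extinct almost surely, so q = 1.
(Algebraic check: The pgf is f(s) = 2/7 + 59/112·s + 3/16·s². The extinction probability q is the smallest fixed point of f in [0, 1]. Setting s = f(s):
  3/16·s² + (59/112 − 1)·s + 2/7 = 0
  3/16·s² − (2/7 + 3/16)·s + 2/7 = 0
which factors as (s − 1)·(3/16·s − 2/7) = 0, giving roots s = 1 and s = (2/7)/(3/16) = 32/21. Since 32/21 ≥ 1, the smallest root in [0, 1] is s = 1.)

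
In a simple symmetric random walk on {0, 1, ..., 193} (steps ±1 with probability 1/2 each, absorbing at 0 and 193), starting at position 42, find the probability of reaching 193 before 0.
P(hit 193 before 0) = 42/193

Let u_k = P(hit 193 before 0 | start at k). Then u_0 = 0, u_193 = 1, and u_k = u_{k-1}/2 + u_{k+1}/2 for 1 ≤ k ≤ 192. This harmonic recurrence is solved by u_k = k/193, giving u_42 = 42/193.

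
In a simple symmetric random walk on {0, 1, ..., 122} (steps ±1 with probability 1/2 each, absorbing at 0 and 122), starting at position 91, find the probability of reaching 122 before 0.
P(hit 122 before 0) = 91/122

Let u_k = P(hit 122 before 0 | start at k). Then u_0 = 0, u_122 = 1, and u_k = u_{k-1}/2 + u_{k+1}/2 for 1 ≤ k ≤ 121. This harmonic recurrence is solved by u_k = k/122, giving u_91 = 91/122.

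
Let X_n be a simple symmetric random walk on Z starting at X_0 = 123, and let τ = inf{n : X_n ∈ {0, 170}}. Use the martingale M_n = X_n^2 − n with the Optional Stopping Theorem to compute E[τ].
E[τ] = 5781

M_n = X_n^2 − n is a martingale (since E[X_{n+1}^2 | F_n] = X_n^2 + 1). By OST (τ has finite mean in a bounded region), E[M_τ] = E[M_0] = X_0^2 − 0 = 123^2 = 15129. Also E[M_τ] = E[X_τ^2] − E[τ]. The walk exits at 0 or 170, with P(hit 170 first) = 123/170, so E[X_τ^2] = 170^2 · 123/170 + 0 = 20910. Thus E[τ] = E[X_τ^2] − E[M_τ] = 20910 − 15129 = 5781 = 123(170 − 123) = 5781.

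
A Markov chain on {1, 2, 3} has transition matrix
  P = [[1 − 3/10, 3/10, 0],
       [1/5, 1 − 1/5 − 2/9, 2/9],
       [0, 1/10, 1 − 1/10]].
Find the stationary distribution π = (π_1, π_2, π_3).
π = (6/35, 9/35, 4/7)

This is a birth-death chain on three states, which satisfies detailed balance: π_1 · P_{12} = π_2 · P_{21} and π_2 · P_{23} = π_3 · P_{32}.
From π_1 · 3/10 = π_2 · 1/5: π_2/π_1 = (3/10)/(1/5) = 3/2.
From π_2 · 2/9 = π_3 · 1/10: π_3/π_2 = (2/9)/(1/10) = 20/9.
Take π_1 proportional to 1; then unnormalized π = (1, 3/2, 10/3). Normalize by dividing by the sum 35/6:
  π = (6/35, 9/35, 4/7).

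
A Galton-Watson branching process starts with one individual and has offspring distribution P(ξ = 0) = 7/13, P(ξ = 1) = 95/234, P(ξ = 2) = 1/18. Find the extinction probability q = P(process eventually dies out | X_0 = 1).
q = 1

Mean offspring μ = 0·7/13 + 1·95/234 + 2·1/18 = 121/234 ≤ 1. For μ ≤ 1 with offspring not concentrated at 1, the Galton-Watson process goes extinct almost surely, so q = 1.
(Algebraic check: The pgf is f(s) = 7/13 + 95/234·s + 1/18·s². The extinction probability q is the smallest fixed point of f in [0, 1]. Setting s = f(s):
  1/18·s² + (95/234 − 1)·s + 7/13 = 0
  1/18·s² − (7/13 + 1/18)·s + 7/13 = 0
which factors as (s − 1)·(1/18·s − 7/13) = 0, giving roots s = 1 and s = (7/13)/(1/18) = 126/13. Since 126/13 ≥ 1, the smallest root in [0, 1] is s = 1.)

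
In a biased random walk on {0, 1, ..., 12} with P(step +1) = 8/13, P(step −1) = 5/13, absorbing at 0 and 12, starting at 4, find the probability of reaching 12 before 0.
P(hit 12 before 0) = (1 − (5/8)^4) / (1 − (5/8)^12) = 16777216/19727841

Let u_k denote P(reach 12 before 0 | start at k). Boundary: u_0 = 0, u_12 = 1. Recurrence: u_k = 8/13·u_{k+1} + 5/13·u_{k-1} for 1 ≤ k ≤ 11. Try u_k = A + B·r^k with r = q/p = (5/13)/(8/13) = 5/8. Substitution satisfies the recurrence; boundary conditions give:
  u_k = (1 − r^k) / (1 − r^N) = (1 − (5/8)^4) / (1 − (5/8)^12) = 16777216/19727841.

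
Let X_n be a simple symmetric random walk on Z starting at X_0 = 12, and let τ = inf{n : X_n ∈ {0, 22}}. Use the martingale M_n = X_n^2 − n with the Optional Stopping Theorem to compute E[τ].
E[τ] = 120

M_n = X_n^2 − n is a martingale (since E[X_{n+1}^2 | F_n] = X_n^2 + 1). By OST (τ has finite mean in a bounded region), E[M_τ] = E[M_0] = X_0^2 − 0 = 12^2 = 144. Also E[M_τ] = E[X_τ^2] − E[τ]. The walk exits at 0 or 22, with P(hit 22 first) = 12/22, so E[X_τ^2] = 22^2 · 12/22 + 0 = 264. Thus E[τ] = E[X_τ^2] − E[M_τ] = 264 − 144 = 120 = 12(22 − 12) = 120.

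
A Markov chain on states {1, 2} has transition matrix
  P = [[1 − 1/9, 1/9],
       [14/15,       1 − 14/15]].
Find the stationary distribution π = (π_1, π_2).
π_1 = 42/47, π_2 = 5/47

Solve πP = π with π_1 + π_2 = 1. From πP = π: π_1 · (1 − 1/9) + π_2 · 14/15 = π_1 ⇒ π_2 · 14/15 = π_1 · 1/9 ⇒ π_2/π_1 = (1/9)/(14/15) = 5/42. Together with π_1 + π_2 = 1:
  π_1 = (14/15)/(1/9 + 14/15) = (14/15)/(47/45) = 42/47,
  π_2 = (1/9)/(1/9 + 14/15) = (1/9)/(47/45) = 5/47.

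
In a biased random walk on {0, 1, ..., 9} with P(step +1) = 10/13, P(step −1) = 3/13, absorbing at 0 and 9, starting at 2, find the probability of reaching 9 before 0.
P(hit 9 before 0) = (1 − (3/10)^2) / (1 − (3/10)^9) = 130000000/142854331

Let u_k denote P(reach 9 before 0 | start at k). Boundary: u_0 = 0, u_9 = 1. Recurrence: u_k = 10/13·u_{k+1} + 3/13·u_{k-1} for 1 ≤ k ≤ 8. Try u_k = A + B·r^k with r = q/p = (3/13)/(10/13) = 3/10. Substitution satisfies the recurrence; boundary conditions give:
  u_k = (1 − r^k) / (1 − r^N) = (1 − (3/10)^2) / (1 − (3/10)^9) = 130000000/142854331.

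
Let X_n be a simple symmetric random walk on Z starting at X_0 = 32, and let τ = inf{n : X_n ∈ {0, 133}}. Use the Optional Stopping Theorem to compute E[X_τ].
E[X_τ] = 32

X_n is a martingale and τ is a bounded-mean stopping time (indeed τ is finite a.s. with bounded expectation since the walk is in a bounded region). By the OST, E[X_τ] = E[X_0] = 32. Equivalently: E[X_τ] = 133 · P(hit 133 first) + 0 · P(hit 0 first) = 133 · (32/133) = 32.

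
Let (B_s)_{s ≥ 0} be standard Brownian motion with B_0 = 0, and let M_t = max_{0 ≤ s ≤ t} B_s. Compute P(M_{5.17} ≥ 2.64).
P(M_{5.17} ≥ 2.64) = 2·P(B_{5.17} ≥ 2.64) = 2(1 − Φ(2.64/√5.17)) ≈ 0.2456

By the reflection principle for Brownian motion, P(M_t ≥ a) = 2 · P(B_t ≥ a) for a ≥ 0. Since B_t ~ N(0, t), P(B_t ≥ 2.64) = 1 − Φ(2.64/√t) = 1 − Φ(2.64/√5.17) = 1 − Φ(1.1611). So
  P(M_{5.17} ≥ 2.64) = 2(1 − Φ(1.1611)) ≈ 0.2456.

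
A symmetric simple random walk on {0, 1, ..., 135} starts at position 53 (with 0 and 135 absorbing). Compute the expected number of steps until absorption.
E[τ | X_0 = 53] = 4346

Let v_k = E[τ | X_0 = k]. Boundary: v_0 = v_135 = 0. Recurrence: v_k = 1 + (v_{k-1} + v_{k+1})/2 for 1 ≤ k ≤ 134. The particular solution to v_k − (v_{k-1} + v_{k+1})/2 = 1 is v_k = −k^2. Adding homogeneous solution A + B k and matching boundaries gives v_k = k (135 − k). Substituting k = 53: v_53 = 53 · 82 = 4346.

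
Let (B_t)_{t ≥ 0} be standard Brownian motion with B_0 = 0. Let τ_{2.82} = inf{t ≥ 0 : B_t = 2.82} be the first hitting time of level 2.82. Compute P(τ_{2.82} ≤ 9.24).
P(τ_{2.82} ≤ 9.24) = 2(1 − Φ(2.82/√9.24)) = 2(1 − Φ(0.9277)) ≈ 0.3536

By the reflection principle for standard BM, P(τ_b ≤ t) = 2 · P(B_t ≥ b). Since B_t ~ N(0, t), P(B_t ≥ 2.82) = 1 − Φ(2.82/√t) = 1 − Φ(2.82/√9.24) = 1 − Φ(0.9277) ≈ 0.17678. Doubling: P(τ_{2.82} ≤ 9.24) ≈ 2 · 0.17678 = 0.35356 ≈ 0.3536.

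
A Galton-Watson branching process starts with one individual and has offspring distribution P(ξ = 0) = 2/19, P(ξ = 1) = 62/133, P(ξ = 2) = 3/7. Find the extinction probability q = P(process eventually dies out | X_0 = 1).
q = 14/57

The pgf is f(s) = 2/19 + 62/133·s + 3/7·s². The extinction probability q is the smallest fixed point of f in [0, 1]. Setting s = f(s):
  3/7·s² + (62/133 − 1)·s + 2/19 = 0
  3/7·s² − (2/19 + 3/7)·s + 2/19 = 0
which factors as (s − 1)·(3/7·s − 2/19) = 0, giving roots s = 1 and s = (2/19)/(3/7) = 14/57.
Mean offspring μ = 62/133 + 2·3/7 = 176/133 > 1 (supercritical), so q < 1. The extinction probability is the smaller root: q = (2/19)/(3/7) = 14/57.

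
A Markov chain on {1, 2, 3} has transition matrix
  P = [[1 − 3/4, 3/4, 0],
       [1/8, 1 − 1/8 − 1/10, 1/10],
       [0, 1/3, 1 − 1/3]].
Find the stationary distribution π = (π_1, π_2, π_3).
π = (5/44, 15/22, 9/44)

This is a birth-death chain on three states, which satisfies detailed balance: π_1 · P_{12} = π_2 · P_{21} and π_2 · P_{23} = π_3 · P_{32}.
From π_1 · 3/4 = π_2 · 1/8: π_2/π_1 = (3/4)/(1/8) = 6.
From π_2 · 1/10 = π_3 · 1/3: π_3/π_2 = (1/10)/(1/3) = 3/10.
Take π_1 proportional to 1; then unnormalized π = (1, 6, 9/5). Normalize by dividing by the sum 44/5:
  π = (5/44, 15/22, 9/44).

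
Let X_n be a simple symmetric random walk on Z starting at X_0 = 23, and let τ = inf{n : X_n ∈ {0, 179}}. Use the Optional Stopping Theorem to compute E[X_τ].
E[X_τ] = 23

X_n is a martingale and τ is a bounded-mean stopping time (indeed τ is finite a.s. with bounded expectation since the walk is in a bounded region). By the OST, E[X_τ] = E[X_0] = 23. Equivalently: E[X_τ] = 179 · P(hit 179 first) + 0 · P(hit 0 first) = 179 · (23/179) = 23.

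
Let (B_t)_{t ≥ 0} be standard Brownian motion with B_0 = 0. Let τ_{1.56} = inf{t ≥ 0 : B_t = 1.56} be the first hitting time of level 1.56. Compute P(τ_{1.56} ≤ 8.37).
P(τ_{1.56} ≤ 8.37) = 2(1 − Φ(1.56/√8.37)) = 2(1 − Φ(0.5392)) ≈ 0.5897

By the reflection principle for standard BM, P(τ_b ≤ t) = 2 · P(B_t ≥ b). Since B_t ~ N(0, t), P(B_t ≥ 1.56) = 1 − Φ(1.56/√t) = 1 − Φ(1.56/√8.37) = 1 − Φ(0.5392) ≈ 0.29487. Doubling: P(τ_{1.56} ≤ 8.37) ≈ 2 · 0.29487 = 0.58974 ≈ 0.5897.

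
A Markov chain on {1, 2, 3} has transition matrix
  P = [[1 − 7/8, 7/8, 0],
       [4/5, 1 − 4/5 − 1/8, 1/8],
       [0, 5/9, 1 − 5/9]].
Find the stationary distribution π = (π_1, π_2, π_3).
π = (256/599, 280/599, 63/599)

This is a birth-death chain on three states, which satisfies detailed balance: π_1 · P_{12} = π_2 · P_{21} and π_2 · P_{23} = π_3 · P_{32}.
From π_1 · 7/8 = π_2 · 4/5: π_2/π_1 = (7/8)/(4/5) = 35/32.
From π_2 · 1/8 = π_3 · 5/9: π_3/π_2 = (1/8)/(5/9) = 9/40.
Take π_1 proportional to 1; then unnormalized π = (1, 35/32, 63/256). Normalize by dividing by the sum 599/256:
  π = (256/599, 280/599, 63/599).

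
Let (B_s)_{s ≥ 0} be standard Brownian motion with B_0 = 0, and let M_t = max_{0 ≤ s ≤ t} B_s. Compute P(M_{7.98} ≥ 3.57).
P(M_{7.98} ≥ 3.57) = 2·P(B_{7.98} ≥ 3.57) = 2(1 − Φ(3.57/√7.98)) ≈ 0.2063

By the reflection principle for Brownian motion, P(M_t ≥ a) = 2 · P(B_t ≥ a) for a ≥ 0. Since B_t ~ N(0, t), P(B_t ≥ 3.57) = 1 − Φ(3.57/√t) = 1 − Φ(3.57/√7.98) = 1 − Φ(1.2638). So
  P(M_{7.98} ≥ 3.57) = 2(1 − Φ(1.2638)) ≈ 0.2063.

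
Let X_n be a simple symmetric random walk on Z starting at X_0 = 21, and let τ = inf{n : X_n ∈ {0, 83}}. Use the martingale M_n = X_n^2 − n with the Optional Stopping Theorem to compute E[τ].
E[τ] = 1302

M_n = X_n^2 − n is a martingale (since E[X_{n+1}^2 | F_n] = X_n^2 + 1). By OST (τ has finite mean in a bounded region), E[M_τ] = E[M_0] = X_0^2 − 0 = 21^2 = 441. Also E[M_τ] = E[X_τ^2] − E[τ]. The walk exits at 0 or 83, with P(hit 83 first) = 21/83, so E[X_τ^2] = 83^2 · 21/83 + 0 = 1743. Thus E[τ] = E[X_τ^2] − E[M_τ] = 1743 − 441 = 1302 = 21(83 − 21) = 1302.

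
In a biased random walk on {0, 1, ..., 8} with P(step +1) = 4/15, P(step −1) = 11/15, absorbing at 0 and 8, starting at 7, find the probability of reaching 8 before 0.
P(hit 8 before 0) = (1 − (11/4)^7) / (1 − (11/4)^8) = 11126164/30613335

Let u_k denote P(reach 8 before 0 | start at k). Boundary: u_0 = 0, u_8 = 1. Recurrence: u_k = 4/15·u_{k+1} + 11/15·u_{k-1} for 1 ≤ k ≤ 7. Try u_k = A + B·r^k with r = q/p = (11/15)/(4/15) = 11/4. Substitution satisfies the recurrence; boundary conditions give:
  u_k = (1 − r^k) / (1 − r^N) = (1 − (11/4)^7) / (1 − (11/4)^8) = 11126164/30613335.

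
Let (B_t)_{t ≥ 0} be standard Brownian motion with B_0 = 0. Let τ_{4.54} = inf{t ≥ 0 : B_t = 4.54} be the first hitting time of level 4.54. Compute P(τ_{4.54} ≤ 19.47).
P(τ_{4.54} ≤ 19.47) = 2(1 − Φ(4.54/√19.47)) = 2(1 − Φ(1.0289)) ≈ 0.3035

By the reflection principle for standard BM, P(τ_b ≤ t) = 2 · P(B_t ≥ b). Since B_t ~ N(0, t), P(B_t ≥ 4.54) = 1 − Φ(4.54/√t) = 1 − Φ(4.54/√19.47) = 1 − Φ(1.0289) ≈ 0.15176. Doubling: P(τ_{4.54} ≤ 19.47) ≈ 2 · 0.15176 = 0.30352 ≈ 0.3035.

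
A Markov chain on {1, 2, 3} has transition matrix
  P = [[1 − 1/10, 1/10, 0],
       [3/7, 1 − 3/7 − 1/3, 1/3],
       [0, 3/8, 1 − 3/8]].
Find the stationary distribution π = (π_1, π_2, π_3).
π = (270/389, 63/389, 56/389)

This is a birth-death chain on three states, which satisfies detailed balance: π_1 · P_{12} = π_2 · P_{21} and π_2 · P_{23} = π_3 · P_{32}.
From π_1 · 1/10 = π_2 · 3/7: π_2/π_1 = (1/10)/(3/7) = 7/30.
From π_2 · 1/3 = π_3 · 3/8: π_3/π_2 = (1/3)/(3/8) = 8/9.
Take π_1 proportional to 1; then unnormalized π = (1, 7/30, 28/135). Normalize by dividing by the sum 389/270:
  π = (270/389, 63/389, 56/389).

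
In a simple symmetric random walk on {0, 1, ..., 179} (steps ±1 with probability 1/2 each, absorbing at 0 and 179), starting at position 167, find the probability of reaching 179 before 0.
P(hit 179 before 0) = 167/179

Let u_k = P(hit 179 before 0 | start at k). Then u_0 = 0, u_179 = 1, and u_k = u_{k-1}/2 + u_{k+1}/2 for 1 ≤ k ≤ 178. This harmonic recurrence is solved by u_k = k/179, giving u_167 = 167/179.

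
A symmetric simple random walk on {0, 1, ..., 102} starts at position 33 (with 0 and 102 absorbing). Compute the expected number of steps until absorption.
E[τ | X_0 = 33] = 2277

Let v_k = E[τ | X_0 = k]. Boundary: v_0 = v_102 = 0. Recurrence: v_k = 1 + (v_{k-1} + v_{k+1})/2 for 1 ≤ k ≤ 101. The particular solution to v_k − (v_{k-1} + v_{k+1})/2 = 1 is v_k = −k^2. Adding homogeneous solution A + B k and matching boundaries gives v_k = k (102 − k). Substituting k = 33: v_33 = 33 · 69 = 2277.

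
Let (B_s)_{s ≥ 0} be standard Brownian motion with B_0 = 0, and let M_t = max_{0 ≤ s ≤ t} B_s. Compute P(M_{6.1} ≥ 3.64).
P(M_{6.1} ≥ 3.64) = 2·P(B_{6.1} ≥ 3.64) = 2(1 − Φ(3.64/√6.1)) ≈ 0.1405

By the reflection principle for Brownian motion, P(M_t ≥ a) = 2 · P(B_t ≥ a) for a ≥ 0. Since B_t ~ N(0, t), P(B_t ≥ 3.64) = 1 − Φ(3.64/√t) = 1 − Φ(3.64/√6.1) = 1 − Φ(1.4738). So
  P(M_{6.1} ≥ 3.64) = 2(1 − Φ(1.4738)) ≈ 0.1405.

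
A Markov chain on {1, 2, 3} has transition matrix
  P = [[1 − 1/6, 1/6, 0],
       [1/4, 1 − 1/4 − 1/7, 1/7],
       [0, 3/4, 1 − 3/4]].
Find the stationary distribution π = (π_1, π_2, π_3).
π = (63/113, 42/113, 8/113)

This is a birth-death chain on three states, which satisfies detailed balance: π_1 · P_{12} = π_2 · P_{21} and π_2 · P_{23} = π_3 · P_{32}.
From π_1 · 1/6 = π_2 · 1/4: π_2/π_1 = (1/6)/(1/4) = 2/3.
From π_2 · 1/7 = π_3 · 3/4: π_3/π_2 = (1/7)/(3/4) = 4/21.
Take π_1 proportional to 1; then unnormalized π = (1, 2/3, 8/63). Normalize by dividing by the sum 113/63:
  π = (63/113, 42/113, 8/113).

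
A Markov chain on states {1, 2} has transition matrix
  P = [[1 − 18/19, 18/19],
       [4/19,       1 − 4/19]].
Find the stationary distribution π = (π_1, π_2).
π_1 = 2/11, π_2 = 9/11

Solve πP = π with π_1 + π_2 = 1. From πP = π: π_1 · (1 − 18/19) + π_2 · 4/19 = π_1 ⇒ π_2 · 4/19 = π_1 · 18/19 ⇒ π_2/π_1 = (18/19)/(4/19) = 9/2. Together with π_1 + π_2 = 1:
  π_1 = (4/19)/(18/19 + 4/19) = (4/19)/(22/19) = 2/11,
  π_2 = (18/19)/(18/19 + 4/19) = (18/19)/(22/19) = 9/11.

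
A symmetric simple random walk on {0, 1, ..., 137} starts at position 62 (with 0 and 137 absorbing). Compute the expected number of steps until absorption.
E[τ | X_0 = 62] = 4650

Let v_k = E[τ | X_0 = k]. Boundary: v_0 = v_137 = 0. Recurrence: v_k = 1 + (v_{k-1} + v_{k+1})/2 for 1 ≤ k ≤ 136. The particular solution to v_k − (v_{k-1} + v_{k+1})/2 = 1 is v_k = −k^2. Adding homogeneous solution A + B k and matching boundaries gives v_k = k (137 − k). Substituting k = 62: v_62 = 62 · 75 = 4650.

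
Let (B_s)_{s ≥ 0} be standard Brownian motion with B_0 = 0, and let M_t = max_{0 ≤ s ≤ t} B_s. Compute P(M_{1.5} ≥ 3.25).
P(M_{1.5} ≥ 3.25) = 2·P(B_{1.5} ≥ 3.25) = 2(1 − Φ(3.25/√1.5)) ≈ 0.0080

By the reflection principle for Brownian motion, P(M_t ≥ a) = 2 · P(B_t ≥ a) for a ≥ 0. Since B_t ~ N(0, t), P(B_t ≥ 3.25) = 1 − Φ(3.25/√t) = 1 − Φ(3.25/√1.5) = 1 − Φ(2.6536). So
  P(M_{1.5} ≥ 3.25) = 2(1 − Φ(2.6536)) ≈ 0.0080.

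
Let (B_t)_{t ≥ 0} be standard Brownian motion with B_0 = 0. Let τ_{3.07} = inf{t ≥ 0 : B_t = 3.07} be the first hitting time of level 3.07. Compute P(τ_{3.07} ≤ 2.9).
P(τ_{3.07} ≤ 2.9) = 2(1 − Φ(3.07/√2.9)) = 2(1 − Φ(1.8028)) ≈ 0.0714

By the reflection principle for standard BM, P(τ_b ≤ t) = 2 · P(B_t ≥ b). Since B_t ~ N(0, t), P(B_t ≥ 3.07) = 1 − Φ(3.07/√t) = 1 − Φ(3.07/√2.9) = 1 − Φ(1.8028) ≈ 0.03571. Doubling: P(τ_{3.07} ≤ 2.9) ≈ 2 · 0.03571 = 0.07142 ≈ 0.0714.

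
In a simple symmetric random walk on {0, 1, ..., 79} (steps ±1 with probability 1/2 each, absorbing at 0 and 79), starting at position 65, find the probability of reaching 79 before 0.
P(hit 79 before 0) = 65/79

Let u_k = P(hit 79 before 0 | start at k). Then u_0 = 0, u_79 = 1, and u_k = u_{k-1}/2 + u_{k+1}/2 for 1 ≤ k ≤ 78. This harmonic recurrence is solved by u_k = k/79, giving u_65 = 65/79.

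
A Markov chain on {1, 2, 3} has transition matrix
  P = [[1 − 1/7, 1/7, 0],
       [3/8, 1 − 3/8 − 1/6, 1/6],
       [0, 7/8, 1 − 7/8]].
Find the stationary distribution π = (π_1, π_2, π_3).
π = (441/641, 168/641, 32/641)

This is a birth-death chain on three states, which satisfies detailed balance: π_1 · P_{12} = π_2 · P_{21} and π_2 · P_{23} = π_3 · P_{32}.
From π_1 · 1/7 = π_2 · 3/8: π_2/π_1 = (1/7)/(3/8) = 8/21.
From π_2 · 1/6 = π_3 · 7/8: π_3/π_2 = (1/6)/(7/8) = 4/21.
Take π_1 proportional to 1; then unnormalized π = (1, 8/21, 32/441). Normalize by dividing by the sum 641/441:
  π = (441/641, 168/641, 32/641).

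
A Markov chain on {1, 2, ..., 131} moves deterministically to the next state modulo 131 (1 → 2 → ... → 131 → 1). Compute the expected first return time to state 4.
E[T_4 | X_0 = 4] = 131

The chain cycles deterministically, so starting at state 4 it returns in exactly 131 steps. Equivalently, the stationary distribution is uniform π_j = 1/131 for every state j, so by Kac's formula E[T_4] = 1/π_4 = 131.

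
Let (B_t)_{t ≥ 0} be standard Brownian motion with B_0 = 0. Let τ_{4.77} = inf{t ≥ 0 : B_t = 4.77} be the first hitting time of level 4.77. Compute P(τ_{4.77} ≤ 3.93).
P(τ_{4.77} ≤ 3.93) = 2(1 − Φ(4.77/√3.93)) = 2(1 − Φ(2.4061)) ≈ 0.0161

By the reflection principle for standard BM, P(τ_b ≤ t) = 2 · P(B_t ≥ b). Since B_t ~ N(0, t), P(B_t ≥ 4.77) = 1 − Φ(4.77/√t) = 1 − Φ(4.77/√3.93) = 1 − Φ(2.4061) ≈ 0.00806. Doubling: P(τ_{4.77} ≤ 3.93) ≈ 2 · 0.00806 = 0.01612 ≈ 0.0161.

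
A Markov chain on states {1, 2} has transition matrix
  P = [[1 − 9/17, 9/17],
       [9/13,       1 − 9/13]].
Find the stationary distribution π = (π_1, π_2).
π_1 = 17/30, π_2 = 13/30

Solve πP = π with π_1 + π_2 = 1. From πP = π: π_1 · (1 − 9/17) + π_2 · 9/13 = π_1 ⇒ π_2 · 9/13 = π_1 · 9/17 ⇒ π_2/π_1 = (9/17)/(9/13) = 13/17. Together with π_1 + π_2 = 1:
  π_1 = (9/13)/(9/17 + 9/13) = (9/13)/(270/221) = 17/30,
  π_2 = (9/17)/(9/17 + 9/13) = (9/17)/(270/221) = 13/30.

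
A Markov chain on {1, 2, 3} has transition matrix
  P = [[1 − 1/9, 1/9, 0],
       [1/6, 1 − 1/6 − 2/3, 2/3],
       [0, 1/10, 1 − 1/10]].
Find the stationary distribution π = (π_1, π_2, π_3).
π = (9/55, 6/55, 8/11)

This is a birth-death chain on three states, which satisfies detailed balance: π_1 · P_{12} = π_2 · P_{21} and π_2 · P_{23} = π_3 · P_{32}.
From π_1 · 1/9 = π_2 · 1/6: π_2/π_1 = (1/9)/(1/6) = 2/3.
From π_2 · 2/3 = π_3 · 1/10: π_3/π_2 = (2/3)/(1/10) = 20/3.
Take π_1 proportional to 1; then unnormalized π = (1, 2/3, 40/9). Normalize by dividing by the sum 55/9:
  π = (9/55, 6/55, 8/11).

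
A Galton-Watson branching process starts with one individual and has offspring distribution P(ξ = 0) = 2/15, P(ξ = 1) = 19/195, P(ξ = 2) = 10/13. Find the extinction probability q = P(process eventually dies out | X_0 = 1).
q = 13/75

The pgf is f(s) = 2/15 + 19/195·s + 10/13·s². The extinction probability q is the smallest fixed point of f in [0, 1]. Setting s = f(s):
  10/13·s² + (19/195 − 1)·s + 2/15 = 0
  10/13·s² − (2/15 + 10/13)·s + 2/15 = 0
which factors as (s − 1)·(10/13·s − 2/15) = 0, giving roots s = 1 and s = (2/15)/(10/13) = 13/75.
Mean offspring μ = 19/195 + 2·10/13 = 319/195 > 1 (supercritical), so q < 1. The extinction probability is the smaller root: q = (2/15)/(10/13) = 13/75.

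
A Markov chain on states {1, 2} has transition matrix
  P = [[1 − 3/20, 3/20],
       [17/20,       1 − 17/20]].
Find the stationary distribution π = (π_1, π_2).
π_1 = 17/20, π_2 = 3/20

Solve πP = π with π_1 + π_2 = 1. From πP = π: π_1 · (1 − 3/20) + π_2 · 17/20 = π_1 ⇒ π_2 · 17/20 = π_1 · 3/20 ⇒ π_2/π_1 = (3/20)/(17/20) = 3/17. Together with π_1 + π_2 = 1:
  π_1 = (17/20)/(3/20 + 17/20) = (17/20)/(1) = 17/20,
  π_2 = (3/20)/(3/20 + 17/20) = (3/20)/(1) = 3/20.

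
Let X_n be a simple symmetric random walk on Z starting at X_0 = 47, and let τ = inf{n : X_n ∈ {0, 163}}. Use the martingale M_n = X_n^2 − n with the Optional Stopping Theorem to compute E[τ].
E[τ] = 5452

M_n = X_n^2 − n is a martingale (since E[X_{n+1}^2 | F_n] = X_n^2 + 1). By OST (τ has finite mean in a bounded region), E[M_τ] = E[M_0] = X_0^2 − 0 = 47^2 = 2209. Also E[M_τ] = E[X_τ^2] − E[τ]. The walk exits at 0 or 163, with P(hit 163 first) = 47/163, so E[X_τ^2] = 163^2 · 47/163 + 0 = 7661. Thus E[τ] = E[X_τ^2] − E[M_τ] = 7661 − 2209 = 5452 = 47(163 − 47) = 5452.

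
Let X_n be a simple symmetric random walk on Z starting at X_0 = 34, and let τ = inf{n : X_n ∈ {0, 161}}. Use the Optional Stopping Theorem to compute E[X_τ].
E[X_τ] = 34

X_n is a martingale and τ is a bounded-mean stopping time (indeed τ is finite a.s. with bounded expectation since the walk is in a bounded region). By the OST, E[X_τ] = E[X_0] = 34. Equivalently: E[X_τ] = 161 · P(hit 161 first) + 0 · P(hit 0 first) = 161 · (34/161) = 34.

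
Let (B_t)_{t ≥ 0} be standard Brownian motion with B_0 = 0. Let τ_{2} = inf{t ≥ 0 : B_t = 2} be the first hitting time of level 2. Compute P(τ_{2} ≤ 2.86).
P(τ_{2} ≤ 2.86) = 2(1 − Φ(2/√2.86)) = 2(1 − Φ(1.1826)) ≈ 0.2370

By the reflection principle for standard BM, P(τ_b ≤ t) = 2 · P(B_t ≥ b). Since B_t ~ N(0, t), P(B_t ≥ 2) = 1 − Φ(2/√t) = 1 − Φ(2/√2.86) = 1 − Φ(1.1826) ≈ 0.11848. Doubling: P(τ_{2} ≤ 2.86) ≈ 2 · 0.11848 = 0.23696 ≈ 0.2370.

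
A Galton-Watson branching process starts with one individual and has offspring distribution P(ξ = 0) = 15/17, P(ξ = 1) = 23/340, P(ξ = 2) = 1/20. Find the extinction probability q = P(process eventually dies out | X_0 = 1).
q = 1

Mean offspring μ = 0·15/17 + 1·23/340 + 2·1/20 = 57/340 ≤ 1. For μ ≤ 1 with offspring not concentrated at 1, the Galton-Watson process goes extinct almost surely, so q = 1.
(Algebraic check: The pgf is f(s) = 15/17 + 23/340·s + 1/20·s². The extinction probability q is the smallest fixed point of f in [0, 1]. Setting s = f(s):
  1/20·s² + (23/340 − 1)·s + 15/17 = 0
  1/20·s² − (15/17 + 1/20)·s + 15/17 = 0
which factors as (s − 1)·(1/20·s − 15/17) = 0, giving roots s = 1 and s = (15/17)/(1/20) = 300/17. Since 300/17 ≥ 1, the smallest root in [0, 1] is s = 1.)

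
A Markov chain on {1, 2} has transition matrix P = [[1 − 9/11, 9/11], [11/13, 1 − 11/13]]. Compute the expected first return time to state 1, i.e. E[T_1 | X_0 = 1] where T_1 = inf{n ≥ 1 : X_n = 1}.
E[T_1 | X_0 = 1] = 1/π_1 = 238/121

For an irreducible recurrent Markov chain with stationary distribution π, E[T_i | X_0 = i] = 1/π_i (Kac's formula). Here π_1 = (11/13)/(9/11 + 11/13) = (11/13)/(238/143) = 121/238, so E[T_1 | X_0 = 1] = 1/π_1 = (9/11 + 11/13)/(11/13) = (238/143)/(11/13) = 238/121.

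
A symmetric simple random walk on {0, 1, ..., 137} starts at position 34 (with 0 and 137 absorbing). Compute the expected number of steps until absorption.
E[τ | X_0 = 34] = 3502

Let v_k = E[τ | X_0 = k]. Boundary: v_0 = v_137 = 0. Recurrence: v_k = 1 + (v_{k-1} + v_{k+1})/2 for 1 ≤ k ≤ 136. The particular solution to v_k − (v_{k-1} + v_{k+1})/2 = 1 is v_k = −k^2. Adding homogeneous solution A + B k and matching boundaries gives v_k = k (137 − k). Substituting k = 34: v_34 = 34 · 103 = 3502.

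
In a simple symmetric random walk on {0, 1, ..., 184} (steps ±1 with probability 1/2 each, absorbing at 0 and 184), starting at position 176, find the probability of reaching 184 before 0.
P(hit 184 before 0) = 176/184 = 22/23

Let u_k = P(hit 184 before 0 | start at k). Then u_0 = 0, u_184 = 1, and u_k = u_{k-1}/2 + u_{k+1}/2 for 1 ≤ k ≤ 183. This harmonic recurrence is solved by u_k = k/184, giving u_176 = 176/184 = 22/23.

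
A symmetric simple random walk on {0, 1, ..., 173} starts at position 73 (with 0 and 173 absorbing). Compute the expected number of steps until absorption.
E[τ | X_0 = 73] = 7300

Let v_k = E[τ | X_0 = k]. Boundary: v_0 = v_173 = 0. Recurrence: v_k = 1 + (v_{k-1} + v_{k+1})/2 for 1 ≤ k ≤ 172. The particular solution to v_k − (v_{k-1} + v_{k+1})/2 = 1 is v_k = −k^2. Adding homogeneous solution A + B k and matching boundaries gives v_k = k (173 − k). Substituting k = 73: v_73 = 73 · 100 = 7300.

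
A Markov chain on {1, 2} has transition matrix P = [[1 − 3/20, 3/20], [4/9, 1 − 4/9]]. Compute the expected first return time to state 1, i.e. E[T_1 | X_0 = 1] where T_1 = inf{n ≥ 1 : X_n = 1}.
E[T_1 | X_0 = 1] = 1/π_1 = 107/80

For an irreducible recurrent Markov chain with stationary distribution π, E[T_i | X_0 = i] = 1/π_i (Kac's formula). Here π_1 = (4/9)/(3/20 + 4/9) = (4/9)/(107/180) = 80/107, so E[T_1 | X_0 = 1] = 1/π_1 = (3/20 + 4/9)/(4/9) = (107/180)/(4/9) = 107/80.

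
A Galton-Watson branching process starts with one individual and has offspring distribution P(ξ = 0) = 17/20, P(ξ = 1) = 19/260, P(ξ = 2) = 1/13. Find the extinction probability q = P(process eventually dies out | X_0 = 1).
q = 1

Mean offspring μ = 0·17/20 + 1·19/260 + 2·1/13 = 59/260 ≤ 1. For μ ≤ 1 with offspring not concentrated at 1, the Galton-Watson process goes extinct almost surely, so q = 1.
(Algebraic check: The pgf is f(s) = 17/20 + 19/260·s + 1/13·s². The extinction probability q is the smallest fixed point of f in [0, 1]. Setting s = f(s):
  1/13·s² + (19/260 − 1)·s + 17/20 = 0
  1/13·s² − (17/20 + 1/13)·s + 17/20 = 0
which factors as (s − 1)·(1/13·s − 17/20) = 0, giving roots s = 1 and s = (17/20)/(1/13) = 221/20. Since 221/20 ≥ 1, the smallest root in [0, 1] is s = 1.)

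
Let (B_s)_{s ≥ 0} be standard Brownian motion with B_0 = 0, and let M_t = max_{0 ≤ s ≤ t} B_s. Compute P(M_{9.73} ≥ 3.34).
P(M_{9.73} ≥ 3.34) = 2·P(B_{9.73} ≥ 3.34) = 2(1 − Φ(3.34/√9.73)) ≈ 0.2843

By the reflection principle for Brownian motion, P(M_t ≥ a) = 2 · P(B_t ≥ a) for a ≥ 0. Since B_t ~ N(0, t), P(B_t ≥ 3.34) = 1 − Φ(3.34/√t) = 1 − Φ(3.34/√9.73) = 1 − Φ(1.0708). So
  P(M_{9.73} ≥ 3.34) = 2(1 − Φ(1.0708)) ≈ 0.2843.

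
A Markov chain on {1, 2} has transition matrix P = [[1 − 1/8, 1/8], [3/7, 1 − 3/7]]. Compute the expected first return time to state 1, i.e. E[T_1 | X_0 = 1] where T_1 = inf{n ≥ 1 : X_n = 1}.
E[T_1 | X_0 = 1] = 1/π_1 = 31/24

For an irreducible recurrent Markov chain with stationary distribution π, E[T_i | X_0 = i] = 1/π_i (Kac's formula). Here π_1 = (3/7)/(1/8 + 3/7) = (3/7)/(31/56) = 24/31, so E[T_1 | X_0 = 1] = 1/π_1 = (1/8 + 3/7)/(3/7) = (31/56)/(3/7) = 31/24.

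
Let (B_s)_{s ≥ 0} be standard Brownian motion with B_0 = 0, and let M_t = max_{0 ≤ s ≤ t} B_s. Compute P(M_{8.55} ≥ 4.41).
P(M_{8.55} ≥ 4.41) = 2·P(B_{8.55} ≥ 4.41) = 2(1 − Φ(4.41/√8.55)) ≈ 0.1315

By the reflection principle for Brownian motion, P(M_t ≥ a) = 2 · P(B_t ≥ a) for a ≥ 0. Since B_t ~ N(0, t), P(B_t ≥ 4.41) = 1 − Φ(4.41/√t) = 1 − Φ(4.41/√8.55) = 1 − Φ(1.5082). So
  P(M_{8.55} ≥ 4.41) = 2(1 − Φ(1.5082)) ≈ 0.1315.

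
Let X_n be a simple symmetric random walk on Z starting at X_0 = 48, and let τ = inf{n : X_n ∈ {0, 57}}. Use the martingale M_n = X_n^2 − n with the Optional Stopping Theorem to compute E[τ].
E[τ] = 432

M_n = X_n^2 − n is a martingale (since E[X_{n+1}^2 | F_n] = X_n^2 + 1). By OST (τ has finite mean in a bounded region), E[M_τ] = E[M_0] = X_0^2 − 0 = 48^2 = 2304. Also E[M_τ] = E[X_τ^2] − E[τ]. The walk exits at 0 or 57, with P(hit 57 first) = 48/57, so E[X_τ^2] = 57^2 · 48/57 + 0 = 2736. Thus E[τ] = E[X_τ^2] − E[M_τ] = 2736 − 2304 = 432 = 48(57 − 48) = 432.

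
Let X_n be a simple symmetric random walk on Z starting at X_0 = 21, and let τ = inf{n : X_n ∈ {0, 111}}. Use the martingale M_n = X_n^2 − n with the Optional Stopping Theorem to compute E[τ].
E[τ] = 1890

M_n = X_n^2 − n is a martingale (since E[X_{n+1}^2 | F_n] = X_n^2 + 1). By OST (τ has finite mean in a bounded region), E[M_τ] = E[M_0] = X_0^2 − 0 = 21^2 = 441. Also E[M_τ] = E[X_τ^2] − E[τ]. The walk exits at 0 or 111, with P(hit 111 first) = 21/111, so E[X_τ^2] = 111^2 · 21/111 + 0 = 2331. Thus E[τ] = E[X_τ^2] − E[M_τ] = 2331 − 441 = 1890 = 21(111 − 21) = 1890.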